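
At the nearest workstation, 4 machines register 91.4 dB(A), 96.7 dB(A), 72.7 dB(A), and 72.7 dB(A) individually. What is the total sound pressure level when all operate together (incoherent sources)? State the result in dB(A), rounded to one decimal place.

97.8 dB(A)

For uncorrelated sources the intensities add, so convert each level to linear form, sum, and take 10·log₁₀ of the total.
Σ 10^(L/10) = 10^(91.4/10) + 10^(96.7/10) + 10^(72.7/10) + 10^(72.7/10) = 6.095e+09.
L_total = 10·log₁₀(6.095e+09) = 97.85 dB(A).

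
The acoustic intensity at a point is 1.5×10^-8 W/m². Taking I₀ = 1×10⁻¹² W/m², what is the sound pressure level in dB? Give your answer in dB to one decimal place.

L = 10·log₁₀(I/I₀) = 10·log₁₀(1.5×10^-8/10⁻¹²) = 10·log₁₀(1.5×10^4).
L = 10·(0.1761 + 4) = 41.76 dB.

41.8 dB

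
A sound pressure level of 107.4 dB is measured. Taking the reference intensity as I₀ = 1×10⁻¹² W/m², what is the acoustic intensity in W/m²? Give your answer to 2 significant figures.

0.055 W/m²

I/I₀ = 10^(107.4/10) = 5.495e+10, so I = 5.495e+10 × 10⁻¹² W/m².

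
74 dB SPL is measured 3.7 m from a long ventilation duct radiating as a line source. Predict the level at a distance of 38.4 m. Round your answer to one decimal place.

Line-source attenuation: ΔL = 10·log₁₀(r₂/r₁) = 10·log₁₀(38.4/3.7) = 10.161 dB.
L₂ = 74 − 10·log₁₀(38.4/3.7) = 74 − 10.161 = 63.84 dB SPL.

63.8 dB SPL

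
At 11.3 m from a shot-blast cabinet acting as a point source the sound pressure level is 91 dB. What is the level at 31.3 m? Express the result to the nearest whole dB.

82 dB

Spherical spreading from a point source gives a 20·log₁₀(r₂/r₁) drop.
L₂ = 91 − 20·log₁₀(31.3/11.3) = 91 − 8.849 = 82.15 dB.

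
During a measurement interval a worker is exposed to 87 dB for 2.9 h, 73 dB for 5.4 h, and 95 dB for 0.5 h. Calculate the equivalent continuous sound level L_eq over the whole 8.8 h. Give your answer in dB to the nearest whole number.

Weight each interval's intensity by its duration and average over T = 8.8 h:
Σ tᵢ·10^(Lᵢ/10) = 2.9·10^(87/10) + 5.4·10^(73/10) + 0.5·10^(95/10) = 3.142e+09.
L_eq = 10·log₁₀(3.142e+09/8.8) = 85.53 dB.

86 dB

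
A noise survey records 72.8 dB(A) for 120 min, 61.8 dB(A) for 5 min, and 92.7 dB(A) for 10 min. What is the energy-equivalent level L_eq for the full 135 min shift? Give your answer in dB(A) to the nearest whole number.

The energy average is taken in the linear domain: L_eq = 10·log₁₀[(Σ tᵢ·10^(Lᵢ/10))/T], T = 135 min.
Σ tᵢ·10^(Lᵢ/10) = 120·10^(72.8/10) + 5·10^(61.8/10) + 10·10^(92.7/10) = 2.091e+10.
L_eq = 10·log₁₀(2.091e+10/135) = 81.90 dB(A).

82 dB(A)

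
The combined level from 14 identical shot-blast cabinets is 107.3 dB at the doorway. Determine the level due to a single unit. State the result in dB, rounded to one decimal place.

95.8 dB

14 equal contributions raise the level by 10·log₁₀ 14 = 11.461 dB, so each unit alone gives 107.3 − 11.461.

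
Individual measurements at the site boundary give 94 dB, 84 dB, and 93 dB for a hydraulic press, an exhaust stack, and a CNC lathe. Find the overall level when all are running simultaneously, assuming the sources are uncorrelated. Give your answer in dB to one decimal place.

Incoherent sources combine by intensity addition: L_total = 10·log₁₀(Σ 10^(L_i/10)).
Σ 10^(L/10) = 10^(94/10) + 10^(84/10) + 10^(93/10) = 4.758e+09.
L_total = 10·log₁₀(4.758e+09) = 96.77 dB.

96.8 dB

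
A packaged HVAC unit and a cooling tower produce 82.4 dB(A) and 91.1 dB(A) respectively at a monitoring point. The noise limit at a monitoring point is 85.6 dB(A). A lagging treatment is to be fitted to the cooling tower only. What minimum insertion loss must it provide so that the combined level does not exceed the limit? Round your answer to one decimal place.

Everything except the cooling tower sums to 10^(82.4/10) = 1.738e+08 in linear terms, 82.40 dB(A).
To meet 85.6 dB(A) overall, the treated cooling tower may contribute at most 10^(85.6/10) − 1.738e+08 = 1.893e+08, i.e. 82.77 dB(A).
Required insertion loss = 91.1 − 82.77 = 8.33 dB.

8.3 dB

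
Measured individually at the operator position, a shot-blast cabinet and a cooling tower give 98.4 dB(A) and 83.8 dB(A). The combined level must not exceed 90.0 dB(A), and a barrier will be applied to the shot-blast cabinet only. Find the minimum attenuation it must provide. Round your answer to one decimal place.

9.6 dB

The untreated sources together contribute 10^(83.8/10) = 2.399e+08, i.e. 83.80 dB(A).
To meet 90.0 dB(A) overall, the treated shot-blast cabinet may contribute at most 10^(90.0/10) − 2.399e+08 = 7.601e+08, i.e. 88.81 dB(A).
Required insertion loss = 98.4 − 88.81 = 9.59 dB.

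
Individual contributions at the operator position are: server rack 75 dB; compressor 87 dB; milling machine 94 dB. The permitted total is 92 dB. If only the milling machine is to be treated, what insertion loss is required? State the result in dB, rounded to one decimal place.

3.8 dB

Everything except the milling machine sums to 10^(75/10) + 10^(87/10) = 5.328e+08 in linear terms, 87.27 dB.
The limit corresponds to 10^(92/10) = 1.585e+09; subtracting the fixed part leaves 1.052e+09 for the milling machine, i.e. 90.22 dB.
Required insertion loss = 94 − 90.22 = 3.78 dB.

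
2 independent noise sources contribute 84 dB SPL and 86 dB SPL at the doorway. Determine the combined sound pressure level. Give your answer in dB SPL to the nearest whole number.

88 dB SPL

For uncorrelated sources the intensities add, so convert each level to linear form, sum, and take 10·log₁₀ of the total.
Σ 10^(L/10) = 10^(84/10) + 10^(86/10) = 6.493e+08.
L_total = 10·log₁₀(6.493e+08) = 88.12 dB SPL.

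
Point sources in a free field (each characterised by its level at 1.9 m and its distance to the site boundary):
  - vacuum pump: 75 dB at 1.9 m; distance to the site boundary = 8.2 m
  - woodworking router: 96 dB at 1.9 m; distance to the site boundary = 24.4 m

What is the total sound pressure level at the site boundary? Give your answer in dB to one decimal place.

Apply inverse-square spreading to bring every level to the receiver, then sum 10^(L/10).
vacuum pump: 75 − 20·log₁₀(8.2/1.9) = 75 − 12.70 = 62.30 dB.
woodworking router: 96 − 20·log₁₀(24.4/1.9) = 96 − 22.17 = 73.83 dB.
Σ 10^(L/10) = 2.584e+07 → L_total = 10·log₁₀(2.584e+07) = 74.12 dB.

74.1 dB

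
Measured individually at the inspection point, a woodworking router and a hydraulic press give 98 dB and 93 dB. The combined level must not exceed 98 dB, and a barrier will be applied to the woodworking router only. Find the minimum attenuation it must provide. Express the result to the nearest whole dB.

The untreated sources together contribute 10^(93/10) = 1.995e+09, i.e. 93.00 dB.
To meet 98 dB overall, the treated woodworking router may contribute at most 10^(98/10) − 1.995e+09 = 4.314e+09, i.e. 96.35 dB.
So the woodworking router must be reduced from 98 to 96.35 dB: IL = 1.65 dB.

2 dB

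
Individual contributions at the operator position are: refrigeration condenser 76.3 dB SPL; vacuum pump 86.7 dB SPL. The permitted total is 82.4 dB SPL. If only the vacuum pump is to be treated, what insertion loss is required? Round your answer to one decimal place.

5.5 dB

Everything except the vacuum pump sums to 10^(76.3/10) = 4.266e+07 in linear terms, 76.30 dB SPL.
The limit corresponds to 10^(82.4/10) = 1.738e+08; subtracting the fixed part leaves 1.311e+08 for the vacuum pump, i.e. 81.18 dB SPL.
So the vacuum pump must be reduced from 86.7 to 81.18 dB SPL: IL = 5.52 dB.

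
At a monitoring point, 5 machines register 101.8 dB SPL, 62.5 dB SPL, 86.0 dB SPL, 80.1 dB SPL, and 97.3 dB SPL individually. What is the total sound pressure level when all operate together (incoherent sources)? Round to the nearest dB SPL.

Incoherent sources combine by intensity addition: L_total = 10·log₁₀(Σ 10^(L_i/10)).
Σ 10^(L/10) = 10^(101.8/10) + 10^(62.5/10) + 10^(86.0/10) + 10^(80.1/10) + 10^(97.3/10) = 2.101e+10.
L_total = 10·log₁₀(2.101e+10) = 103.22 dB SPL.

103 dB SPL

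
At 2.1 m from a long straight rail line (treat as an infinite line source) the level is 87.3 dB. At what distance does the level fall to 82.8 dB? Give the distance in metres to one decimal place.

Line-source spreading drops the level by 10·log₁₀(r₂/r₁); inverting, r₂/r₁ = 10^(ΔL/10).
r₂ = 2.1·10^((87.3−82.8)/10) = 2.1·10^(4.5/10) = 5.92 m.

5.9 m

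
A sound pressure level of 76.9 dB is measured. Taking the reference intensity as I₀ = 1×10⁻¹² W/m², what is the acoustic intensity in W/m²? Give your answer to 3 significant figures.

I = I₀·10^(L/10) = 10⁻¹² × 10^(76.9/10) = 10^(-4.310).

4.90e-05 W/m²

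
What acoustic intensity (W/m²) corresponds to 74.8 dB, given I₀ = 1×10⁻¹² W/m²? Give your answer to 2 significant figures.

3.0e-05 W/m²

I/I₀ = 10^(74.8/10) = 3.02e+07, so I = 3.02e+07 × 10⁻¹² W/m².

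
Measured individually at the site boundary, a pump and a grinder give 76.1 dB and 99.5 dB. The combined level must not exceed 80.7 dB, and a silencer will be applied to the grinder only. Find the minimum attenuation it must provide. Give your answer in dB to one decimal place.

20.6 dB

Everything except the grinder sums to 10^(76.1/10) = 4.074e+07 in linear terms, 76.10 dB.
To meet 80.7 dB overall, the treated grinder may contribute at most 10^(80.7/10) − 4.074e+07 = 7.675e+07, i.e. 78.85 dB.
So the grinder must be reduced from 99.5 to 78.85 dB: IL = 20.65 dB.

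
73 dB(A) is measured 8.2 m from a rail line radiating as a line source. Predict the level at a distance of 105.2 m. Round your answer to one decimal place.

Cylindrical spreading from a line source gives a 10·log₁₀(r₂/r₁) drop.
L₂ = 73 − 10·log₁₀(105.2/8.2) = 73 − 11.082 = 61.92 dB(A).

61.9 dB(A)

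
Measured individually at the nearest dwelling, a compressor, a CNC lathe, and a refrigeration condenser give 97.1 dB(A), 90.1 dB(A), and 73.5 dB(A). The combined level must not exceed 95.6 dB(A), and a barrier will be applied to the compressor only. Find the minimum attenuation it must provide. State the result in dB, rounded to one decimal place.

The untreated sources together contribute 10^(90.1/10) + 10^(73.5/10) = 1.046e+09, i.e. 90.19 dB(A).
To meet 95.6 dB(A) overall, the treated compressor may contribute at most 10^(95.6/10) − 1.046e+09 = 2.585e+09, i.e. 94.12 dB(A).
Required insertion loss = 97.1 − 94.12 = 2.98 dB.

3.0 dB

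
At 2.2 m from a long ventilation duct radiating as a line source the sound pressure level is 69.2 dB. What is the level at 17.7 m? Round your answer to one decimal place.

Cylindrical spreading from a line source gives a 10·log₁₀(r₂/r₁) drop.
L₂ = 69.2 − 10·log₁₀(17.7/2.2) = 69.2 − 9.056 = 60.14 dB.

60.1 dB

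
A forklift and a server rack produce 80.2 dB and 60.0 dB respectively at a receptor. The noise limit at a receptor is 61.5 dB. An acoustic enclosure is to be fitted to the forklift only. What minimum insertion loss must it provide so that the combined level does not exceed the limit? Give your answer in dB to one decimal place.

Fixed contribution from the other source: Σ 10^(L/10) = 10^(60.0/10) = 1.000e+06 (60.00 dB).
The limit corresponds to 10^(61.5/10) = 1.413e+06; subtracting the fixed part leaves 4.125e+05 for the forklift, i.e. 56.15 dB.
So the forklift must be reduced from 80.2 to 56.15 dB: IL = 24.05 dB.

24.0 dB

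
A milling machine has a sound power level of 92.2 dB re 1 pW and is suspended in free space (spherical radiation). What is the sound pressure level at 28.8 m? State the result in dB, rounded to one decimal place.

52.0 dB

L_p = L_w − 10·log₁₀(4π·r²) with r = 28.8 m.
4π·r² = 1.042e+04 m², 10·log₁₀ of that is 40.180 dB.
L_p = 92.2 − 40.180 = 52.02 dB.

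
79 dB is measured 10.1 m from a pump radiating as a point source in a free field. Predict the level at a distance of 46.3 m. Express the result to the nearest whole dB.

66 dB

For a point source, L₂ = L₁ − 20·log₁₀(r₂/r₁).
L₂ = 79 − 20·log₁₀(46.3/10.1) = 79 − 13.225 = 65.77 dB.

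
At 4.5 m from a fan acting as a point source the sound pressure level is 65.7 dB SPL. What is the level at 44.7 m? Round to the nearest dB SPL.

For a point source, L₂ = L₁ − 20·log₁₀(r₂/r₁).
L₂ = 65.7 − 20·log₁₀(44.7/4.5) = 65.7 − 19.942 = 45.76 dB SPL.

46 dB SPL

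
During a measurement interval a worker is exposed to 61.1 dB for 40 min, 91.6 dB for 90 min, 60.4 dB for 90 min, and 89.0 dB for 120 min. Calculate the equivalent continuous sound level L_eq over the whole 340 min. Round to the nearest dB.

88 dB

The energy average is taken in the linear domain: L_eq = 10·log₁₀[(Σ tᵢ·10^(Lᵢ/10))/T], T = 340 min.
Σ tᵢ·10^(Lᵢ/10) = 40·10^(61.1/10) + 90·10^(91.6/10) + 90·10^(60.4/10) + 120·10^(89.0/10) = 2.256e+11.
L_eq = 10·log₁₀(2.256e+11/340) = 88.22 dB.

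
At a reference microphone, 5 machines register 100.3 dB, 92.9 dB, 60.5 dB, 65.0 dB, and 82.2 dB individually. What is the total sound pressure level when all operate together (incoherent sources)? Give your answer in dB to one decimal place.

For uncorrelated sources the intensities add, so convert each level to linear form, sum, and take 10·log₁₀ of the total.
Σ 10^(L/10) = 10^(100.3/10) + 10^(92.9/10) + 10^(60.5/10) + 10^(65.0/10) + 10^(82.2/10) = 1.284e+10.
L_total = 10·log₁₀(1.284e+10) = 101.08 dB.

101.1 dB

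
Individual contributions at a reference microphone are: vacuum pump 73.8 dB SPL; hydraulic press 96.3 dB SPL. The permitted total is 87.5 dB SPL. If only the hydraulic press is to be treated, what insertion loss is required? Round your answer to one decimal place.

9.0 dB

Fixed contribution from the other source: Σ 10^(L/10) = 10^(73.8/10) = 2.399e+07 (73.80 dB SPL).
The limit corresponds to 10^(87.5/10) = 5.623e+08; subtracting the fixed part leaves 5.384e+08 for the hydraulic press, i.e. 87.31 dB SPL.
Required insertion loss = 96.3 − 87.31 = 8.99 dB.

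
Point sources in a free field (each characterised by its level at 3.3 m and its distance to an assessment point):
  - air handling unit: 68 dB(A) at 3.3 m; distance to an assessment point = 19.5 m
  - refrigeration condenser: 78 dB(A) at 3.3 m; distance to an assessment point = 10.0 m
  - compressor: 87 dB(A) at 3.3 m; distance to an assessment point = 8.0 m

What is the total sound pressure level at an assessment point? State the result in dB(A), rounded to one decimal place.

Propagate each source to the receiver with L = L_ref − 20·log₁₀(r/r_ref), then add intensities.
air handling unit: 68 − 20·log₁₀(19.5/3.3) = 68 − 15.43 = 52.57 dB(A).
refrigeration condenser: 78 − 20·log₁₀(10.0/3.3) = 78 − 9.63 = 68.37 dB(A).
compressor: 87 − 20·log₁₀(8.0/3.3) = 87 − 7.69 = 79.31 dB(A).
Σ 10^(L/10) = 9.233e+07 → L_total = 10·log₁₀(9.233e+07) = 79.65 dB(A).

79.7 dB(A)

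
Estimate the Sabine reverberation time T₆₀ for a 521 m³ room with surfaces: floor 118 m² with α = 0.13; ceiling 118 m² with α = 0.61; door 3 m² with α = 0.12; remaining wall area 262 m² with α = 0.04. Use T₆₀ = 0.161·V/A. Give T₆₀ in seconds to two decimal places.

A = Σ Sᵢαᵢ = 118·0.13 + 118·0.61 + 3·0.12 + 262·0.04 = 98.16 m².
T₆₀ = 0.161 × 521 / 98.16 = 0.855 s.

0.85 s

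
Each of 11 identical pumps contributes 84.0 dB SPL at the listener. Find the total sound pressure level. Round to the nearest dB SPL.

N identical incoherent sources raise the level by 10·log₁₀ N.
L_total = 84.0 + 10·log₁₀(11) = 84.0 + 10.414 = 94.41 dB SPL.

94 dB SPL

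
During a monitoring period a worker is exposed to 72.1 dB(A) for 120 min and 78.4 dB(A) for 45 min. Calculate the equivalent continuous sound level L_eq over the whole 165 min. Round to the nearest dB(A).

L_eq = 10·log₁₀[(1/T)·Σ tᵢ·10^(Lᵢ/10)] with T = 165 min.
Σ tᵢ·10^(Lᵢ/10) = 120·10^(72.1/10) + 45·10^(78.4/10) = 5.059e+09.
L_eq = 10·log₁₀(5.059e+09/165) = 74.87 dB(A).

75 dB(A)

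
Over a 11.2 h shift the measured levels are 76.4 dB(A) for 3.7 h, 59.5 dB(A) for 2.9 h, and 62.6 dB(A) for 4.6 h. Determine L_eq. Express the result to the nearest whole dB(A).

72 dB(A)

Weight each interval's intensity by its duration and average over T = 11.2 h:
Σ tᵢ·10^(Lᵢ/10) = 3.7·10^(76.4/10) + 2.9·10^(59.5/10) + 4.6·10^(62.6/10) = 1.725e+08.
L_eq = 10·log₁₀(1.725e+08/11.2) = 71.87 dB(A).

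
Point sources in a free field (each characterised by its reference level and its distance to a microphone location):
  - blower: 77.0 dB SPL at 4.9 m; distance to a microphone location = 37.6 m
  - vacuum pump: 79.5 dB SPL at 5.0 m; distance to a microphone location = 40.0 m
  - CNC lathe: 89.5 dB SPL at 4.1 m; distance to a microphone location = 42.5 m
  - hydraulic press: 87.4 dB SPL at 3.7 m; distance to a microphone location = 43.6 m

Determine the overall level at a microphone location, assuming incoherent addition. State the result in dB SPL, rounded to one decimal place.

71.6 dB SPL

Propagate each source to the receiver with L = L_ref − 20·log₁₀(r/r_ref), then add intensities.
blower: 77.0 − 20·log₁₀(37.6/4.9) = 77.0 − 17.70 = 59.30 dB SPL.
vacuum pump: 79.5 − 20·log₁₀(40.0/5.0) = 79.5 − 18.06 = 61.44 dB SPL.
CNC lathe: 89.5 − 20·log₁₀(42.5/4.1) = 89.5 − 20.31 = 69.19 dB SPL.
hydraulic press: 87.4 − 20·log₁₀(43.6/3.7) = 87.4 − 21.43 = 65.97 dB SPL.
Σ 10^(L/10) = 1.450e+07 → L_total = 10·log₁₀(1.450e+07) = 71.61 dB SPL.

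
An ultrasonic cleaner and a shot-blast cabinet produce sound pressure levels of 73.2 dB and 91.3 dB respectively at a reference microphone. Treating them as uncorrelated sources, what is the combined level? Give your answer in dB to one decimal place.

For uncorrelated sources the intensities add, so convert each level to linear form, sum, and take 10·log₁₀ of the total.
Σ 10^(L/10) = 10^(73.2/10) + 10^(91.3/10) = 1.370e+09.
L_total = 10·log₁₀(1.370e+09) = 91.37 dB.

91.4 dB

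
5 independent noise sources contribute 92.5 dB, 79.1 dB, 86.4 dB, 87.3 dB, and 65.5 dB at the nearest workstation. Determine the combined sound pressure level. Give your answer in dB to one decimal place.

For uncorrelated sources the intensities add, so convert each level to linear form, sum, and take 10·log₁₀ of the total.
Σ 10^(L/10) = 10^(92.5/10) + 10^(79.1/10) + 10^(86.4/10) + 10^(87.3/10) + 10^(65.5/10) = 2.837e+09.
L_total = 10·log₁₀(2.837e+09) = 94.53 dB.

94.5 dB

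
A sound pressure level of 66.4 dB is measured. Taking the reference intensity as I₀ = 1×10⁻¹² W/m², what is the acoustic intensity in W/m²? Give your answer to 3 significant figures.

I/I₀ = 10^(66.4/10) = 4.365e+06, so I = 4.365e+06 × 10⁻¹² W/m².

4.37e-06 W/m²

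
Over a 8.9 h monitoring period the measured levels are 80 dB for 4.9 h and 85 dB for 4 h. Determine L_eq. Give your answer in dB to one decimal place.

L_eq = 10·log₁₀[(1/T)·Σ tᵢ·10^(Lᵢ/10)] with T = 8.9 h.
Σ tᵢ·10^(Lᵢ/10) = 4.9·10^(80/10) + 4·10^(85/10) = 1.755e+09.
L_eq = 10·log₁₀(1.755e+09/8.9) = 82.95 dB.

82.9 dB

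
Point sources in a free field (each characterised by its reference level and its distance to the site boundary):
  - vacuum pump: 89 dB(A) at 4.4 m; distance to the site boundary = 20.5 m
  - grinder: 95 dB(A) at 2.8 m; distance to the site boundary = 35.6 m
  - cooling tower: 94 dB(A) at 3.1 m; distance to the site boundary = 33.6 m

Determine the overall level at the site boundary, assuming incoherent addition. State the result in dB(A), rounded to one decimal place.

Apply inverse-square spreading to bring every level to the receiver, then sum 10^(L/10).
vacuum pump: 89 − 20·log₁₀(20.5/4.4) = 89 − 13.37 = 75.63 dB(A).
grinder: 95 − 20·log₁₀(35.6/2.8) = 95 − 22.09 = 72.91 dB(A).
cooling tower: 94 − 20·log₁₀(33.6/3.1) = 94 − 20.70 = 73.30 dB(A).
Σ 10^(L/10) = 7.754e+07 → L_total = 10·log₁₀(7.754e+07) = 78.90 dB(A).

78.9 dB(A)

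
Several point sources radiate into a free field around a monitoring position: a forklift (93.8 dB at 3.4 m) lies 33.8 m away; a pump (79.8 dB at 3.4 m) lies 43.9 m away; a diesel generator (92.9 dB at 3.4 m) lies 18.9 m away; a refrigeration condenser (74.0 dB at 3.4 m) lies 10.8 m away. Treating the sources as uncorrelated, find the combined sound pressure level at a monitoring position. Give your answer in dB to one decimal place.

79.6 dB

Propagate each source to the receiver with L = L_ref − 20·log₁₀(r/r_ref), then add intensities.
forklift: 93.8 − 20·log₁₀(33.8/3.4) = 93.8 − 19.95 = 73.85 dB.
pump: 79.8 − 20·log₁₀(43.9/3.4) = 79.8 − 22.22 = 57.58 dB.
diesel generator: 92.9 − 20·log₁₀(18.9/3.4) = 92.9 − 14.90 = 78.00 dB.
refrigeration condenser: 74.0 − 20·log₁₀(10.8/3.4) = 74.0 − 10.04 = 63.96 dB.
Σ 10^(L/10) = 9.044e+07 → L_total = 10·log₁₀(9.044e+07) = 79.56 dB.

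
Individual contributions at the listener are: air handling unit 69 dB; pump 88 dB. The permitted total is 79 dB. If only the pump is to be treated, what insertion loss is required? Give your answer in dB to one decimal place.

Fixed contribution from the other source: Σ 10^(L/10) = 10^(69/10) = 7.943e+06 (69.00 dB).
To meet 79 dB overall, the treated pump may contribute at most 10^(79/10) − 7.943e+06 = 7.149e+07, i.e. 78.54 dB.
So the pump must be reduced from 88 to 78.54 dB: IL = 9.46 dB.

9.5 dB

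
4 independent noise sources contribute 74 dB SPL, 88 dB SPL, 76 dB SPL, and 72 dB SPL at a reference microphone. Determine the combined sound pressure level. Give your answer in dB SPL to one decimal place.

Incoherent sources combine by intensity addition: L_total = 10·log₁₀(Σ 10^(L_i/10)).
Σ 10^(L/10) = 10^(74/10) + 10^(88/10) + 10^(76/10) + 10^(72/10) = 7.117e+08.
L_total = 10·log₁₀(7.117e+08) = 88.52 dB SPL.

88.5 dB SPL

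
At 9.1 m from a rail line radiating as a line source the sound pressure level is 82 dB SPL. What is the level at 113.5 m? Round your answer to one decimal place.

71.0 dB SPL

Line-source attenuation: ΔL = 10·log₁₀(r₂/r₁) = 10·log₁₀(113.5/9.1) = 10.960 dB.
L₂ = 82 − 10·log₁₀(113.5/9.1) = 82 − 10.960 = 71.04 dB SPL.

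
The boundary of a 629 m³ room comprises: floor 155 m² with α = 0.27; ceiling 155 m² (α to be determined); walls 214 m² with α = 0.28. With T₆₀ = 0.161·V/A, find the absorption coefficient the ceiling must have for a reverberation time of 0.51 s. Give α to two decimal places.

0.62

Required total absorption A = 0.161·629/0.51 = 198.57 m².
Absorption from the other surfaces = 155·0.27 + 214·0.28 = 101.77 m², so the ceiling must supply 96.80 m² over 155 m².
α = 96.80/155 = 0.624.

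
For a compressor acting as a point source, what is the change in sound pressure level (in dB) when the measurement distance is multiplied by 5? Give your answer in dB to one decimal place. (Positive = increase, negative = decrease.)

Point-source spreading: ΔL = −20·log₁₀(r₂/r₁).
ΔL = −20·log₁₀(5) = -13.98 dB.

-14.0 dB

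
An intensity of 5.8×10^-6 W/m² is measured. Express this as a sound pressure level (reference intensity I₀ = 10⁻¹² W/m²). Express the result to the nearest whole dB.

68 dB

L = 10·log₁₀(I/I₀) = 10·log₁₀(5.8×10^-6/10⁻¹²) = 10·log₁₀(5.8×10^6).
L = 10·(0.7634 + 6) = 67.63 dB.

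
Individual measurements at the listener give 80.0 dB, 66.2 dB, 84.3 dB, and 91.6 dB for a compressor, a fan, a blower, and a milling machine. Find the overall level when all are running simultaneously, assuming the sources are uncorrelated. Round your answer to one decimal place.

92.6 dB

For uncorrelated sources the intensities add, so convert each level to linear form, sum, and take 10·log₁₀ of the total.
Σ 10^(L/10) = 10^(80.0/10) + 10^(66.2/10) + 10^(84.3/10) + 10^(91.6/10) = 1.819e+09.
L_total = 10·log₁₀(1.819e+09) = 92.60 dB.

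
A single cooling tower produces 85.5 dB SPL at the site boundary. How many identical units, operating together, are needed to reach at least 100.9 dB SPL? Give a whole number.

The shortfall is 100.9 − 85.5 = 15.4 dB, and N units add 10·log₁₀ N, so need 10·log₁₀ N ≥ 15.4.
N ≥ 10^(15.4/10) = 34.674, so N = 35.

35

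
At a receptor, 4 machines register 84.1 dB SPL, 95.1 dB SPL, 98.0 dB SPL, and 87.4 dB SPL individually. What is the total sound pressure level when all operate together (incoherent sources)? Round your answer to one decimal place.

100.2 dB SPL

For uncorrelated sources the intensities add, so convert each level to linear form, sum, and take 10·log₁₀ of the total.
Σ 10^(L/10) = 10^(84.1/10) + 10^(95.1/10) + 10^(98.0/10) + 10^(87.4/10) = 1.035e+10.
L_total = 10·log₁₀(1.035e+10) = 100.15 dB SPL.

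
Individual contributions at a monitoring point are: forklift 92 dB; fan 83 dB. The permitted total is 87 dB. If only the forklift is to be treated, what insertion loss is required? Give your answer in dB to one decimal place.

The untreated sources together contribute 10^(83/10) = 1.995e+08, i.e. 83.00 dB.
To meet 87 dB overall, the treated forklift may contribute at most 10^(87/10) − 1.995e+08 = 3.017e+08, i.e. 84.80 dB.
So the forklift must be reduced from 92 to 84.80 dB: IL = 7.20 dB.

7.2 dB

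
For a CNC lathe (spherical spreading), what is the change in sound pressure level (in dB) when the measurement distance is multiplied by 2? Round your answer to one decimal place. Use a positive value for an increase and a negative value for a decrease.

-6.0 dB

Point-source spreading: ΔL = −20·log₁₀(r₂/r₁).
ΔL = −20·log₁₀(2) = -6.02 dB.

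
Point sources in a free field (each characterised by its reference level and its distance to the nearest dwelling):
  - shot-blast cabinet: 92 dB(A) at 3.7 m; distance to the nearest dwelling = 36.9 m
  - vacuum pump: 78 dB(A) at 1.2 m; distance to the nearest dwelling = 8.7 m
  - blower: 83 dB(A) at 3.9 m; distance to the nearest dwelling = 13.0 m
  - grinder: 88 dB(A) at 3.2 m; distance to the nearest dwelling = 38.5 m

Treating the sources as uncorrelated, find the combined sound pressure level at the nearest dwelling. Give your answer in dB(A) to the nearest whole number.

76 dB(A)

Apply inverse-square spreading to bring every level to the receiver, then sum 10^(L/10).
shot-blast cabinet: 92 − 20·log₁₀(36.9/3.7) = 92 − 19.98 = 72.02 dB(A).
vacuum pump: 78 − 20·log₁₀(8.7/1.2) = 78 − 17.21 = 60.79 dB(A).
blower: 83 − 20·log₁₀(13.0/3.9) = 83 − 10.46 = 72.54 dB(A).
grinder: 88 − 20·log₁₀(38.5/3.2) = 88 − 21.61 = 66.39 dB(A).
Σ 10^(L/10) = 3.945e+07 → L_total = 10·log₁₀(3.945e+07) = 75.96 dB(A).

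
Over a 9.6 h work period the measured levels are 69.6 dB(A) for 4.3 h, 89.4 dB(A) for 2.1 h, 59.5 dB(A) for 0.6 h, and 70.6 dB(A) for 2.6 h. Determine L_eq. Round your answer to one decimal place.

83.0 dB(A)

The energy average is taken in the linear domain: L_eq = 10·log₁₀[(Σ tᵢ·10^(Lᵢ/10))/T], T = 9.6 h.
Σ tᵢ·10^(Lᵢ/10) = 4.3·10^(69.6/10) + 2.1·10^(89.4/10) + 0.6·10^(59.5/10) + 2.6·10^(70.6/10) = 1.899e+09.
L_eq = 10·log₁₀(1.899e+09/9.6) = 82.96 dB(A).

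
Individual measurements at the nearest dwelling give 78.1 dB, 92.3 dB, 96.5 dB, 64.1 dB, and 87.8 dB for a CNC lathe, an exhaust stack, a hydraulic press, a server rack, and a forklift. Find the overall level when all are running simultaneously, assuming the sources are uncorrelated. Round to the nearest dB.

For uncorrelated sources the intensities add, so convert each level to linear form, sum, and take 10·log₁₀ of the total.
Σ 10^(L/10) = 10^(78.1/10) + 10^(92.3/10) + 10^(96.5/10) + 10^(64.1/10) + 10^(87.8/10) = 6.835e+09.
L_total = 10·log₁₀(6.835e+09) = 98.35 dB.

98 dB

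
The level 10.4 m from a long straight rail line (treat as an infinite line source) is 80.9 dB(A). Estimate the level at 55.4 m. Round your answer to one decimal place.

For a line source, L₂ = L₁ − 10·log₁₀(r₂/r₁).
L₂ = 80.9 − 10·log₁₀(55.4/10.4) = 80.9 − 7.265 = 73.64 dB(A).

73.6 dB(A)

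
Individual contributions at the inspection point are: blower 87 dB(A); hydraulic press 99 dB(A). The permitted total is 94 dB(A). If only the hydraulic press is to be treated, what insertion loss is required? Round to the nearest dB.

6 dB

Fixed contribution from the other source: Σ 10^(L/10) = 10^(87/10) = 5.012e+08 (87.00 dB(A)).
The limit corresponds to 10^(94/10) = 2.512e+09; subtracting the fixed part leaves 2.011e+09 for the hydraulic press, i.e. 93.03 dB(A).
So the hydraulic press must be reduced from 99 to 93.03 dB(A): IL = 5.97 dB.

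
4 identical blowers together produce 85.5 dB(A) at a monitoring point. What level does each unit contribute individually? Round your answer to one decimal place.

79.5 dB(A)

For N identical incoherent sources L_total = L₁ + 10·log₁₀ N, so L₁ = 85.5 − 10·log₁₀(4) = 85.5 − 6.021.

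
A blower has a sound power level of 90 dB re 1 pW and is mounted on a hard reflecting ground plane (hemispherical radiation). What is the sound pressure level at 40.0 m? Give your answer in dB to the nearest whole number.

50 dB

Free-field hemispherical radiation: L_p = L_w − 10·log₁₀(2π·r²), r = 40.0 m.
2π·r² = 1.005e+04 m², 10·log₁₀ of that is 40.023 dB.
L_p = 90 − 40.023 = 49.98 dB.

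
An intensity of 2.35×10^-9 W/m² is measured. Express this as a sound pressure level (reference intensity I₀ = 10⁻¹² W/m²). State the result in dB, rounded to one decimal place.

L = 10·log₁₀(I/I₀) = 10·log₁₀(2.35×10^-9/10⁻¹²) = 10·log₁₀(2.35×10^3).
L = 10·(0.3711 + 3) = 33.71 dB.

33.7 dB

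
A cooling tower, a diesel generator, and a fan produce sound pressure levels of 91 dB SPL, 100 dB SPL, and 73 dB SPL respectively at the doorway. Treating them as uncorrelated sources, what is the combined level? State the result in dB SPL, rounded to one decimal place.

100.5 dB SPL

For uncorrelated sources the intensities add, so convert each level to linear form, sum, and take 10·log₁₀ of the total.
Σ 10^(L/10) = 10^(91/10) + 10^(100/10) + 10^(73/10) = 1.128e+10.
L_total = 10·log₁₀(1.128e+10) = 100.52 dB SPL.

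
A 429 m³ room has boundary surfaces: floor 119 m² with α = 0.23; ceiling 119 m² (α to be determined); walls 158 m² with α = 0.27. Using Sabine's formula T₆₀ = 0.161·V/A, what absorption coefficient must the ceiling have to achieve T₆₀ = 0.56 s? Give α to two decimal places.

0.45

A = 0.161·V/T₆₀ = 0.161·429/0.56 = 123.34 m² sabins.
Absorption from the other surfaces = 119·0.23 + 158·0.27 = 70.03 m², so the ceiling must supply 53.31 m² over 119 m².
α = 53.31/119 = 0.448.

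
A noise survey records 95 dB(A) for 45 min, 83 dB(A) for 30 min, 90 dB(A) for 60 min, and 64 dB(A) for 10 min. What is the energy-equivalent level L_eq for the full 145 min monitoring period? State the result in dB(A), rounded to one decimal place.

91.6 dB(A)

L_eq = 10·log₁₀[(1/T)·Σ tᵢ·10^(Lᵢ/10)] with T = 145 min.
Σ tᵢ·10^(Lᵢ/10) = 45·10^(95/10) + 30·10^(83/10) + 60·10^(90/10) + 10·10^(64/10) = 2.083e+11.
L_eq = 10·log₁₀(2.083e+11/145) = 91.57 dB(A).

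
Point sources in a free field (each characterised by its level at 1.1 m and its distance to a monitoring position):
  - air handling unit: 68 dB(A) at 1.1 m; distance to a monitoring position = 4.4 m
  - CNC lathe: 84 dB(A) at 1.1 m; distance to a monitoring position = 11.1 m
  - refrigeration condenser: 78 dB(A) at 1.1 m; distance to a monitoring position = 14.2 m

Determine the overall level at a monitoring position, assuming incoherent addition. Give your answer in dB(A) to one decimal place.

65.1 dB(A)

Propagate each source to the receiver with L = L_ref − 20·log₁₀(r/r_ref), then add intensities.
air handling unit: 68 − 20·log₁₀(4.4/1.1) = 68 − 12.04 = 55.96 dB(A).
CNC lathe: 84 − 20·log₁₀(11.1/1.1) = 84 − 20.08 = 63.92 dB(A).
refrigeration condenser: 78 − 20·log₁₀(14.2/1.1) = 78 − 22.22 = 55.78 dB(A).
Σ 10^(L/10) = 3.240e+06 → L_total = 10·log₁₀(3.240e+06) = 65.11 dB(A).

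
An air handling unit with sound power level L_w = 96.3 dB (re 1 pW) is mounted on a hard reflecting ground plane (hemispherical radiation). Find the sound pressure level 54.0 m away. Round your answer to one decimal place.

53.7 dB

L_p = L_w − 10·log₁₀(2π·r²) with r = 54.0 m.
2π·r² = 1.832e+04 m², 10·log₁₀ of that is 42.630 dB.
L_p = 96.3 − 42.630 = 53.67 dB.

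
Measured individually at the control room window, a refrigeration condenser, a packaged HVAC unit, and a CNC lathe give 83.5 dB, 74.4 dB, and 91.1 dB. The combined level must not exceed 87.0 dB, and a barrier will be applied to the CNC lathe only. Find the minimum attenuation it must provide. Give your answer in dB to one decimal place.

7.1 dB

The untreated sources together contribute 10^(83.5/10) + 10^(74.4/10) = 2.514e+08, i.e. 84.00 dB.
To meet 87.0 dB overall, the treated CNC lathe may contribute at most 10^(87.0/10) − 2.514e+08 = 2.498e+08, i.e. 83.98 dB.
Required insertion loss = 91.1 − 83.98 = 7.12 dB.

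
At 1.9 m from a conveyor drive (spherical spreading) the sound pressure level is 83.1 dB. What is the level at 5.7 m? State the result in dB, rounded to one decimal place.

73.6 dB

Point-source attenuation: ΔL = 20·log₁₀(r₂/r₁) = 20·log₁₀(5.7/1.9) = 9.542 dB.
L₂ = 83.1 − 20·log₁₀(5.7/1.9) = 83.1 − 9.542 = 73.56 dB.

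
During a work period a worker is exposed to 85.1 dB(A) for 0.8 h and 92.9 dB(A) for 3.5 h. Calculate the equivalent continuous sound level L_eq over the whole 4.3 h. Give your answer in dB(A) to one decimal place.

92.2 dB(A)

L_eq = 10·log₁₀[(1/T)·Σ tᵢ·10^(Lᵢ/10)] with T = 4.3 h.
Σ tᵢ·10^(Lᵢ/10) = 0.8·10^(85.1/10) + 3.5·10^(92.9/10) = 7.083e+09.
L_eq = 10·log₁₀(7.083e+09/4.3) = 92.17 dB(A).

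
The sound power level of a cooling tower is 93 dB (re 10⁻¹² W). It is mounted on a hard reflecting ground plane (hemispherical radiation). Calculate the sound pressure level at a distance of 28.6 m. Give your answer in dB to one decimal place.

The power spreads over a hemisphere of area 2π·r², so L_p = L_w − 10·log₁₀(2π·r²).
2π·r² = 5139 m², 10·log₁₀ of that is 37.109 dB.
L_p = 93 − 37.109 = 55.89 dB.

55.9 dB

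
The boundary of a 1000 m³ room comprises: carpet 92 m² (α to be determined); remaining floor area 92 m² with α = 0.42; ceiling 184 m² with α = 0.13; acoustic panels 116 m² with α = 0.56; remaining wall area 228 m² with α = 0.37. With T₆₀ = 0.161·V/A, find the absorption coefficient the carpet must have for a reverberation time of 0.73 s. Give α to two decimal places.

0.09

Required total absorption A = 0.161·1000/0.73 = 220.55 m².
Absorption from the other surfaces = 92·0.42 + 184·0.13 + 116·0.56 + 228·0.37 = 211.88 m², so the carpet must supply 8.67 m² over 92 m².
α = 8.67/92 = 0.094.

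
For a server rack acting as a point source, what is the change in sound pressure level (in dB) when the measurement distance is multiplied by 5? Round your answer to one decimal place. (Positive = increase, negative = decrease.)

A point source loses 6 dB per doubling of distance; generally ΔL = −20·log₁₀(r₂/r₁).
ΔL = −20·log₁₀(5) = -13.98 dB.

-14.0 dB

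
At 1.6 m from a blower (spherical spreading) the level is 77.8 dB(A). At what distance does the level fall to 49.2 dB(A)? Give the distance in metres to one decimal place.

43.1 m

Point-source spreading drops the level by 20·log₁₀(r₂/r₁); inverting, r₂/r₁ = 10^(ΔL/20).
r₂ = 1.6·10^((77.8−49.2)/20) = 1.6·10^(28.6/20) = 43.06 m.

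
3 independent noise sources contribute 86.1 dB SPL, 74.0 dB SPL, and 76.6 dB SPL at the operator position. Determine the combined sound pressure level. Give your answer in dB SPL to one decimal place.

86.8 dB SPL

Incoherent sources combine by intensity addition: L_total = 10·log₁₀(Σ 10^(L_i/10)).
Σ 10^(L/10) = 10^(86.1/10) + 10^(74.0/10) + 10^(76.6/10) = 4.782e+08.
L_total = 10·log₁₀(4.782e+08) = 86.80 dB SPL.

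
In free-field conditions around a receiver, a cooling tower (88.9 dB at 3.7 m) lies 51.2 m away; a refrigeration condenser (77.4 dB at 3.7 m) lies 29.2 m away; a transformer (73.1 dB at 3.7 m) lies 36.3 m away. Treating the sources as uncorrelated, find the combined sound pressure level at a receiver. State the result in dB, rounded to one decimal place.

Apply inverse-square spreading to bring every level to the receiver, then sum 10^(L/10).
cooling tower: 88.9 − 20·log₁₀(51.2/3.7) = 88.9 − 22.82 = 66.08 dB.
refrigeration condenser: 77.4 − 20·log₁₀(29.2/3.7) = 77.4 − 17.94 = 59.46 dB.
transformer: 73.1 − 20·log₁₀(36.3/3.7) = 73.1 − 19.83 = 53.27 dB.
Σ 10^(L/10) = 5.148e+06 → L_total = 10·log₁₀(5.148e+06) = 67.12 dB.

67.1 dB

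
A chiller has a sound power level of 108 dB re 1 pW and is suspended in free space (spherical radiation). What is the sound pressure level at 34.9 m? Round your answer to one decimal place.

66.2 dB

Free-field spherical radiation: L_p = L_w − 10·log₁₀(4π·r²), r = 34.9 m.
4π·r² = 1.531e+04 m², 10·log₁₀ of that is 41.849 dB.
L_p = 108 − 41.849 = 66.15 dB.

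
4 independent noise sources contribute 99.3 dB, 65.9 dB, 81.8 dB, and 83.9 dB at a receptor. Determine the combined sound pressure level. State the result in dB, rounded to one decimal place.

Incoherent sources combine by intensity addition: L_total = 10·log₁₀(Σ 10^(L_i/10)).
Σ 10^(L/10) = 10^(99.3/10) + 10^(65.9/10) + 10^(81.8/10) + 10^(83.9/10) = 8.912e+09.
L_total = 10·log₁₀(8.912e+09) = 99.50 dB.

99.5 dB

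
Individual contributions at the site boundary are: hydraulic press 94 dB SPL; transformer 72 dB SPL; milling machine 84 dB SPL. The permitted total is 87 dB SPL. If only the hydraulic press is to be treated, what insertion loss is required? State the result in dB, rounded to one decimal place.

10.3 dB

Everything except the hydraulic press sums to 10^(72/10) + 10^(84/10) = 2.670e+08 in linear terms, 84.27 dB SPL.
The limit corresponds to 10^(87/10) = 5.012e+08; subtracting the fixed part leaves 2.341e+08 for the hydraulic press, i.e. 83.69 dB SPL.
So the hydraulic press must be reduced from 94 to 83.69 dB SPL: IL = 10.31 dB.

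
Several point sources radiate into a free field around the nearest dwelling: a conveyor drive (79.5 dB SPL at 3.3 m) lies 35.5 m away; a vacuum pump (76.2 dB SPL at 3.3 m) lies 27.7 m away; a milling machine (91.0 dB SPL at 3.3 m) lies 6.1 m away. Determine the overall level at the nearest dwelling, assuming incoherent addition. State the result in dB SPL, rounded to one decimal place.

85.7 dB SPL

Apply inverse-square spreading to bring every level to the receiver, then sum 10^(L/10).
conveyor drive: 79.5 − 20·log₁₀(35.5/3.3) = 79.5 − 20.63 = 58.87 dB SPL.
vacuum pump: 76.2 − 20·log₁₀(27.7/3.3) = 76.2 − 18.48 = 57.72 dB SPL.
milling machine: 91.0 − 20·log₁₀(6.1/3.3) = 91.0 − 5.34 = 85.66 dB SPL.
Σ 10^(L/10) = 3.698e+08 → L_total = 10·log₁₀(3.698e+08) = 85.68 dB SPL.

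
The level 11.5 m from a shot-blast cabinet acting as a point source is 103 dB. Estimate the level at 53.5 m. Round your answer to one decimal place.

Spherical spreading from a point source gives a 20·log₁₀(r₂/r₁) drop.
L₂ = 103 − 20·log₁₀(53.5/11.5) = 103 − 13.353 = 89.65 dB.

89.6 dB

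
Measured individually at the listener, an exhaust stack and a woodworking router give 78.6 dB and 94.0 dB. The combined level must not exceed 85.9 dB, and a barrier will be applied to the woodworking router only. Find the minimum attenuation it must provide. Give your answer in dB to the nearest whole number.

9 dB

The untreated sources together contribute 10^(78.6/10) = 7.244e+07, i.e. 78.60 dB.
To meet 85.9 dB overall, the treated woodworking router may contribute at most 10^(85.9/10) − 7.244e+07 = 3.166e+08, i.e. 85.01 dB.
Required insertion loss = 94.0 − 85.01 = 8.99 dB.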